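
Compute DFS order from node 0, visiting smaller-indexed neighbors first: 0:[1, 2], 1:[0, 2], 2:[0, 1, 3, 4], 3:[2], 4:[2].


DFS stack-based: start with [0]
Visit order: [0, 1, 2, 3, 4]


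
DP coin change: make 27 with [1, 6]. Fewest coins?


dp[0]=0; dp[i]=1+min(dp[i-c] for c in coins)
...dp[22]=7, dp[23]=8, dp[24]=4, dp[25]=5, dp[26]=6, dp[27]=7
Minimum coins for 27 = 7


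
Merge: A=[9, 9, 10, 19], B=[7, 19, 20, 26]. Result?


Compare heads, take smaller each step.
Merged: [7, 9, 9, 10, 19, 19, 20, 26]


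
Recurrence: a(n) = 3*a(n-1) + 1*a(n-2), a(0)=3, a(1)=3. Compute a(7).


Build bottom-up:
...a(5)=426, a(6)=1407, a(7)=3*1407+1*426=4647


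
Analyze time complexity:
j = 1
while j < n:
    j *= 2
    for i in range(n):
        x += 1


Per nesting level: O(log n) * O(n) = O(n log n)
Complexity: O(n log n)


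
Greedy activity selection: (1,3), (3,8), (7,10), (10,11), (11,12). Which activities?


Greedy: pick earliest-ending, then skip overlaps.
Selected (4 activities): [(1, 3), (3, 8), (10, 11), (11, 12)]


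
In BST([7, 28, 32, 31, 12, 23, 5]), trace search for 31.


BST root = 7
Search for 31: compare at each node
Path: [7, 28, 32, 31]


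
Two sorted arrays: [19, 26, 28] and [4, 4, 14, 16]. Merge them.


Compare heads, take smaller each step.
Merged: [4, 4, 14, 16, 19, 26, 28]


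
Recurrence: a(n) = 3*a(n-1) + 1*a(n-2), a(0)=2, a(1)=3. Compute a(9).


Build bottom-up:
...a(7)=4287, a(8)=14159, a(9)=3*14159+1*4287=46764


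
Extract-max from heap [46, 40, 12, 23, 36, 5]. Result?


Max = 46
Replace root with last, heapify down
Resulting heap: [40, 36, 12, 23, 5]


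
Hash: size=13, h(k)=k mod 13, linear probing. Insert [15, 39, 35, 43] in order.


Insertions: 15->slot 2; 39->slot 0; 35->slot 9; 43->slot 4
Table: [39, None, 15, None, 43, None, None, None, None, 35, None, None, None]


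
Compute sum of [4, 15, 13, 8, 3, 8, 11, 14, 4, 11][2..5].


Prefix sums: [0, 4, 19, 32, 40, 43, 51, 62, 76, 80, 91]
Sum[2..5] = prefix[6] - prefix[2] = 51 - 19 = 32


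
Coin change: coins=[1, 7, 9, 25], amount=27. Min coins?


dp[0]=0; dp[i]=1+min(dp[i-c] for c in coins)
...dp[22]=4, dp[23]=3, dp[24]=4, dp[25]=1, dp[26]=2, dp[27]=3
Minimum coins for 27 = 3


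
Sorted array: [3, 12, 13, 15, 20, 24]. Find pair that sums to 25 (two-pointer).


Two pointers: lo=0, hi=5
Found pair: (12, 13) summing to 25


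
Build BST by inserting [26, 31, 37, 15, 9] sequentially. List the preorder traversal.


Root = 26; build tree by BST insertion.
Preorder traversal: [26, 15, 9, 31, 37]


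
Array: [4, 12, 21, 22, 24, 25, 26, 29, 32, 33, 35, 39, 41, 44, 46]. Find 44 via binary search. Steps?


Search for 44:
[0,14] mid=7 arr[7]=29
[8,14] mid=11 arr[11]=39
[12,14] mid=13 arr[13]=44
Total: 3 comparisons


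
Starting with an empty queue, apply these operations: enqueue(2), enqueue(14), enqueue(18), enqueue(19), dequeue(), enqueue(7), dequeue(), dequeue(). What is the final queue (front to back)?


enqueue(2) -> [2]
enqueue(14) -> [2, 14]
enqueue(18) -> [2, 14, 18]
enqueue(19) -> [2, 14, 18, 19]
dequeue() returns 2 -> [14, 18, 19]
enqueue(7) -> [14, 18, 19, 7]
dequeue() returns 14 -> [18, 19, 7]
dequeue() returns 18 -> [19, 7]
Final queue (front to back): [19, 7]


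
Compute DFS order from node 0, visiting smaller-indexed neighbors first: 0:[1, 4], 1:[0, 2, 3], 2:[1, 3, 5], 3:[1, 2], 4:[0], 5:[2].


DFS stack-based: start with [0]
Visit order: [0, 1, 2, 3, 5, 4]


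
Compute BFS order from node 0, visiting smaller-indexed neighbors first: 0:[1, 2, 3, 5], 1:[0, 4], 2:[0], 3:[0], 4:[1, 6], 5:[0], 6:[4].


BFS queue: start with [0]
Visit order: [0, 1, 2, 3, 5, 4, 6]


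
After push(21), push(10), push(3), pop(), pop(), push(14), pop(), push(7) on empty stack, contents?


push(21) -> [21]
push(10) -> [21, 10]
push(3) -> [21, 10, 3]
pop() returns 3 -> [21, 10]
pop() returns 10 -> [21]
push(14) -> [21, 14]
pop() returns 14 -> [21]
push(7) -> [21, 7]
Final stack (bottom to top): [21, 7]


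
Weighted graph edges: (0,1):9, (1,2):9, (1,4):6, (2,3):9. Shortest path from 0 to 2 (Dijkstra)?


Dijkstra from 0:
Distances: {0: 0, 1: 9, 2: 18, 3: 27, 4: 15}
Shortest distance to 2 = 18, path = [0, 1, 2]


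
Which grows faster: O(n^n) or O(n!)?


factorial grows slower than n^n
O(n!) is asymptotically smaller; O(n^n) grows faster


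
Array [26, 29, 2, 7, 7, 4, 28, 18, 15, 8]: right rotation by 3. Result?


Right rotate by 3: [18, 15, 8, 26, 29, 2, 7, 7, 4, 28]


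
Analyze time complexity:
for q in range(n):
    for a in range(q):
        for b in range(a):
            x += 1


Per nesting level: O(n) * O(n) [triangular over q] * O(n) [triangular over a] = O(n^3)
Complexity: O(n^3)


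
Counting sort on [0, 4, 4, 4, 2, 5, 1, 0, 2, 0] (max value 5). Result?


Count array: [3, 1, 2, 0, 3, 1]
Reconstruct: [0, 0, 0, 1, 2, 2, 4, 4, 4, 5]


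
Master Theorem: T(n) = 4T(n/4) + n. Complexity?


a=4, b=4, c=1. log_4(4)=1 = c=1. Case 2: O(n^c log n) = O(n log n)
Complexity: O(n log n)


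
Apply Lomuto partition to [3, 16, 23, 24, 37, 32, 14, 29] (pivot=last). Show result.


Elements <= 29 go left of pivot.
Result: [3, 16, 23, 24, 14, 29, 37, 32], pivot at index 5


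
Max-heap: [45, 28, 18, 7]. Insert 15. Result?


Append 15: [45, 28, 18, 7, 15]
Bubble up: no swaps needed
Result: [45, 28, 18, 7, 15]


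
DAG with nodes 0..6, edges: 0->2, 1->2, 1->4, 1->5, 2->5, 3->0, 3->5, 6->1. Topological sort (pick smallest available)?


Kahn's algorithm, process smallest node first
Order: [3, 0, 6, 1, 2, 4, 5]


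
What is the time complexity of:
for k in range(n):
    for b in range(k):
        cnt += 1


Per nesting level: O(n) * O(n) [triangular over k] = O(n^2)
Complexity: O(n^2)


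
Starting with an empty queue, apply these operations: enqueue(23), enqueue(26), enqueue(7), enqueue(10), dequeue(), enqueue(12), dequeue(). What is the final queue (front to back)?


enqueue(23) -> [23]
enqueue(26) -> [23, 26]
enqueue(7) -> [23, 26, 7]
enqueue(10) -> [23, 26, 7, 10]
dequeue() returns 23 -> [26, 7, 10]
enqueue(12) -> [26, 7, 10, 12]
dequeue() returns 26 -> [7, 10, 12]
Final queue (front to back): [7, 10, 12]


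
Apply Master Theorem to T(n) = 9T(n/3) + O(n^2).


a=9, b=3, c=2. log_3(9)=2 = c=2. Case 2: O(n^c log n) = O(n^2 log n)
Complexity: O(n^2 log n)


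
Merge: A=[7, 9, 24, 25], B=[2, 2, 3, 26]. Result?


Compare heads, take smaller each step.
Merged: [2, 2, 3, 7, 9, 24, 25, 26]


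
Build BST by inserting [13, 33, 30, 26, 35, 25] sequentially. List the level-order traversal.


Root = 13; build tree by BST insertion.
Level-Order traversal: [13, 33, 30, 35, 26, 25]


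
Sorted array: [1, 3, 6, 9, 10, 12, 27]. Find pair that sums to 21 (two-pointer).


Two pointers: lo=0, hi=6
Found pair: (9, 12) summing to 21


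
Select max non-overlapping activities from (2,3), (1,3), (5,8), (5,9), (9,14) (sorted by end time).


Greedy: pick earliest-ending, then skip overlaps.
Selected (3 activities): [(2, 3), (5, 8), (9, 14)]


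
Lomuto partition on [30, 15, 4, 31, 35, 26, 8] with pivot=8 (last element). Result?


Elements <= 8 go left of pivot.
Result: [4, 8, 30, 31, 35, 26, 15], pivot at index 1


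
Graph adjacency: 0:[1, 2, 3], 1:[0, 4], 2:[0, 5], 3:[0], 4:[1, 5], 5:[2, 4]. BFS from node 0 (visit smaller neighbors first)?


BFS queue: start with [0]
Visit order: [0, 1, 2, 3, 4, 5]


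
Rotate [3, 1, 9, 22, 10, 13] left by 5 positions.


Left rotate by 5: [13, 3, 1, 9, 22, 10]


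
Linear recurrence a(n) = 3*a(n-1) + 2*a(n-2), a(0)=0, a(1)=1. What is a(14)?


Build bottom-up:
...a(12)=1010295, a(13)=3598219, a(14)=3*3598219+2*1010295=12815247


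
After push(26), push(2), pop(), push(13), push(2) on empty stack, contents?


push(26) -> [26]
push(2) -> [26, 2]
pop() returns 2 -> [26]
push(13) -> [26, 13]
push(2) -> [26, 13, 2]
Final stack (bottom to top): [26, 13, 2]


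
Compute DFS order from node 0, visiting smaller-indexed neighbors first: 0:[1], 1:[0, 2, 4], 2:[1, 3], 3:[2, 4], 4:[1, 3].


DFS stack-based: start with [0]
Visit order: [0, 1, 2, 3, 4]


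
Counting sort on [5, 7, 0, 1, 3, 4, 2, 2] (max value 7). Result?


Count array: [1, 1, 2, 1, 1, 1, 0, 1]
Reconstruct: [0, 1, 2, 2, 3, 4, 5, 7]


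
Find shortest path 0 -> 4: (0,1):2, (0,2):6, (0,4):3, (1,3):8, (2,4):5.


Dijkstra from 0:
Distances: {0: 0, 1: 2, 2: 6, 3: 10, 4: 3}
Shortest distance to 4 = 3, path = [0, 4]


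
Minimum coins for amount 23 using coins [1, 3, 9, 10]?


dp[0]=0; dp[i]=1+min(dp[i-c] for c in coins)
...dp[18]=2, dp[19]=2, dp[20]=2, dp[21]=3, dp[22]=3, dp[23]=3
Minimum coins for 23 = 3


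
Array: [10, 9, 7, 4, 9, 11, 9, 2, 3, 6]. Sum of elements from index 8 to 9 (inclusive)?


Prefix sums: [0, 10, 19, 26, 30, 39, 50, 59, 61, 64, 70]
Sum[8..9] = prefix[10] - prefix[8] = 70 - 61 = 9


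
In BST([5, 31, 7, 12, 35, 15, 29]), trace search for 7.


BST root = 5
Search for 7: compare at each node
Path: [5, 31, 7]


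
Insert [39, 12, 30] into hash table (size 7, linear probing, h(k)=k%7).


Insertions: 39->slot 4; 12->slot 5; 30->slot 2
Table: [None, None, 30, None, 39, 12, None]


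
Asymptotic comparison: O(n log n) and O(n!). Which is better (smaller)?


linearithmic grows slower than factorial
O(n log n) is asymptotically smaller; O(n!) grows faster


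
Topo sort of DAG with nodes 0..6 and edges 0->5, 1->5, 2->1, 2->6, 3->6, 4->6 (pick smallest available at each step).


Kahn's algorithm, process smallest node first
Order: [0, 2, 1, 3, 4, 5, 6]


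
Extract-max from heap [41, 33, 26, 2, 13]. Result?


Max = 41
Replace root with last, heapify down
Resulting heap: [33, 13, 26, 2]


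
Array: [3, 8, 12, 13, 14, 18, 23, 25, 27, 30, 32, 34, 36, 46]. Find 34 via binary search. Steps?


Search for 34:
[0,13] mid=6 arr[6]=23
[7,13] mid=10 arr[10]=32
[11,13] mid=12 arr[12]=36
[11,11] mid=11 arr[11]=34
Total: 4 comparisons


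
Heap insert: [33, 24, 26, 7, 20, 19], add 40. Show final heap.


Append 40: [33, 24, 26, 7, 20, 19, 40]
Bubble up: swap idx 6(40) with idx 2(26); swap idx 2(40) with idx 0(33)
Result: [40, 24, 33, 7, 20, 19, 26]


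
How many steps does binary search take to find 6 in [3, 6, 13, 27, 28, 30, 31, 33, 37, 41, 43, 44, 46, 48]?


Search for 6:
[0,13] mid=6 arr[6]=31
[0,5] mid=2 arr[2]=13
[0,1] mid=0 arr[0]=3
[1,1] mid=1 arr[1]=6
Total: 4 comparisons


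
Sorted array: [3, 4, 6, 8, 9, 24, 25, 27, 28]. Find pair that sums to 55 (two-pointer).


Two pointers: lo=0, hi=8
Found pair: (27, 28) summing to 55


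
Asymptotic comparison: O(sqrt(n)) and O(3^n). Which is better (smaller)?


sublinear grows slower than exponential (base 3)
O(sqrt(n)) is asymptotically smaller; O(3^n) grows faster


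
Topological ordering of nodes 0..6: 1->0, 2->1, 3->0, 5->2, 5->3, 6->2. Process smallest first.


Kahn's algorithm, process smallest node first
Order: [4, 5, 3, 6, 2, 1, 0]


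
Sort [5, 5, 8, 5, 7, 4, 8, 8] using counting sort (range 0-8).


Count array: [0, 0, 0, 0, 1, 3, 0, 1, 3]
Reconstruct: [4, 5, 5, 5, 7, 8, 8, 8]


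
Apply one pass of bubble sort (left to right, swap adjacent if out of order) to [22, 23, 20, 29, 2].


After one pass: [22, 20, 23, 2, 29]


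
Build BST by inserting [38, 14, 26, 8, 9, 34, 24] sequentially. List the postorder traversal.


Root = 38; build tree by BST insertion.
Postorder traversal: [9, 8, 24, 34, 26, 14, 38]


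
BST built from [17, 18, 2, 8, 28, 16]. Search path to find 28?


BST root = 17
Search for 28: compare at each node
Path: [17, 18, 28]


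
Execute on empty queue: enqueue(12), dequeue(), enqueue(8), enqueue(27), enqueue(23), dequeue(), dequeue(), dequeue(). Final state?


enqueue(12) -> [12]
dequeue() returns 12 -> []
enqueue(8) -> [8]
enqueue(27) -> [8, 27]
enqueue(23) -> [8, 27, 23]
dequeue() returns 8 -> [27, 23]
dequeue() returns 27 -> [23]
dequeue() returns 23 -> []
Final queue (front to back): []


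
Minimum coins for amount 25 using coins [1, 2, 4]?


dp[0]=0; dp[i]=1+min(dp[i-c] for c in coins)
...dp[20]=5, dp[21]=6, dp[22]=6, dp[23]=7, dp[24]=6, dp[25]=7
Minimum coins for 25 = 7


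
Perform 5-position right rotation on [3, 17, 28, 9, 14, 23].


Right rotate by 5: [17, 28, 9, 14, 23, 3]


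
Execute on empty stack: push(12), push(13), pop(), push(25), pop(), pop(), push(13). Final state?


push(12) -> [12]
push(13) -> [12, 13]
pop() returns 13 -> [12]
push(25) -> [12, 25]
pop() returns 25 -> [12]
pop() returns 12 -> []
push(13) -> [13]
Final stack (bottom to top): [13]


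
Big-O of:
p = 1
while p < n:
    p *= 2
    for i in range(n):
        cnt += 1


Per nesting level: O(log n) * O(n) = O(n log n)
Complexity: O(n log n)


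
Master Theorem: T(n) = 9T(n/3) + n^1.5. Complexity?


a=9, b=3, c=1.5. log_3(9)=2 > c=1.5. Case 1: O(n^log_b(a)) = O(n^2)
Complexity: O(n^2)


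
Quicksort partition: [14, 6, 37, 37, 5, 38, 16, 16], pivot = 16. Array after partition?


Elements <= 16 go left of pivot.
Result: [14, 6, 5, 16, 16, 38, 37, 37], pivot at index 4


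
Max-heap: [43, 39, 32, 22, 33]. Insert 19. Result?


Append 19: [43, 39, 32, 22, 33, 19]
Bubble up: no swaps needed
Result: [43, 39, 32, 22, 33, 19]


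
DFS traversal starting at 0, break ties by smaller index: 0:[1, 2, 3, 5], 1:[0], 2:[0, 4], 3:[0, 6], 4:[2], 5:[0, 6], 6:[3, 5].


DFS stack-based: start with [0]
Visit order: [0, 1, 2, 4, 3, 6, 5]


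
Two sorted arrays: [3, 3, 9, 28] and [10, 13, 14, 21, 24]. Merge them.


Compare heads, take smaller each step.
Merged: [3, 3, 9, 10, 13, 14, 21, 24, 28]


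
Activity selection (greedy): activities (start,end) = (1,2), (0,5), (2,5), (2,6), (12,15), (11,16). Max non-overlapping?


Greedy: pick earliest-ending, then skip overlaps.
Selected (3 activities): [(1, 2), (2, 5), (12, 15)]


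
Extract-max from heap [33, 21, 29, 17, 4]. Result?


Max = 33
Replace root with last, heapify down
Resulting heap: [29, 21, 4, 17]


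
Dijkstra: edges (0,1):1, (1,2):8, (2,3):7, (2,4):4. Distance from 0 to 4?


Dijkstra from 0:
Distances: {0: 0, 1: 1, 2: 9, 3: 16, 4: 13}
Shortest distance to 4 = 13, path = [0, 1, 2, 4]


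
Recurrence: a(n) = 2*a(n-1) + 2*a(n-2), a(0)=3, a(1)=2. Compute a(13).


Build bottom-up:
...a(11)=76672, a(12)=209472, a(13)=2*209472+2*76672=572288


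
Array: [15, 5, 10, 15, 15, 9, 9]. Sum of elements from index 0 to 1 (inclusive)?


Prefix sums: [0, 15, 20, 30, 45, 60, 69, 78]
Sum[0..1] = prefix[2] - prefix[0] = 20 - 0 = 20


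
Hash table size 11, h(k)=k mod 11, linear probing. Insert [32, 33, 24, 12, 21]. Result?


Insertions: 32->slot 10; 33->slot 0; 24->slot 2; 12->slot 1; 21->slot 3
Table: [33, 12, 24, 21, None, None, None, None, None, None, 32]


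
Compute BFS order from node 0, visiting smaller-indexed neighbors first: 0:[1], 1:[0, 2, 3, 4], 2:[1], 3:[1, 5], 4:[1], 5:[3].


BFS queue: start with [0]
Visit order: [0, 1, 2, 3, 4, 5]


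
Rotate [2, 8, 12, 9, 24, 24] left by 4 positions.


Left rotate by 4: [24, 24, 2, 8, 12, 9]


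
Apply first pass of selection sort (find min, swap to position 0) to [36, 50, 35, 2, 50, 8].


After one pass: [2, 50, 35, 36, 50, 8]


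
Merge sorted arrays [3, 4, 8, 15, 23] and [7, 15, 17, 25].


Compare heads, take smaller each step.
Merged: [3, 4, 7, 8, 15, 15, 17, 23, 25]


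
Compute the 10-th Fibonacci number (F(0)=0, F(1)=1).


F(n)=F(n-1)+F(n-2)
...F(8)=21, F(9)=34, F(10)=55


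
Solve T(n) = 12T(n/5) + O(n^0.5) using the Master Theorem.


a=12, b=5, c=0.5. log_5(12)=1.544 > c=0.5. Case 1: O(n^log_b(a)) = O(n^1.544)
Complexity: O(n^1.544)


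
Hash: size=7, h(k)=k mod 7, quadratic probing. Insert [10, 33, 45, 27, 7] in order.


Insertions: 10->slot 3; 33->slot 5; 45->slot 4; 27->slot 6; 7->slot 0
Table: [7, None, None, 10, 45, 33, 27]


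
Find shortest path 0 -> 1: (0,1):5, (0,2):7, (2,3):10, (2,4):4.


Dijkstra from 0:
Distances: {0: 0, 1: 5, 2: 7, 3: 17, 4: 11}
Shortest distance to 1 = 5, path = [0, 1]


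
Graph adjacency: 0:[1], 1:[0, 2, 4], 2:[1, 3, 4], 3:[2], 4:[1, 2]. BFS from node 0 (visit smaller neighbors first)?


BFS queue: start with [0]
Visit order: [0, 1, 2, 4, 3]


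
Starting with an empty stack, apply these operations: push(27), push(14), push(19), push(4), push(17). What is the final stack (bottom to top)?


push(27) -> [27]
push(14) -> [27, 14]
push(19) -> [27, 14, 19]
push(4) -> [27, 14, 19, 4]
push(17) -> [27, 14, 19, 4, 17]
Final stack (bottom to top): [27, 14, 19, 4, 17]


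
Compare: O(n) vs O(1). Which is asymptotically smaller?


constant grows slower than linear
O(1) is asymptotically smaller; O(n) grows faster


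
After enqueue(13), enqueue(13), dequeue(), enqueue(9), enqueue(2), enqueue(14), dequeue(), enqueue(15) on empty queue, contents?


enqueue(13) -> [13]
enqueue(13) -> [13, 13]
dequeue() returns 13 -> [13]
enqueue(9) -> [13, 9]
enqueue(2) -> [13, 9, 2]
enqueue(14) -> [13, 9, 2, 14]
dequeue() returns 13 -> [9, 2, 14]
enqueue(15) -> [9, 2, 14, 15]
Final queue (front to back): [9, 2, 14, 15]


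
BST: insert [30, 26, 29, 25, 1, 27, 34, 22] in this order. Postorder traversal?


Root = 30; build tree by BST insertion.
Postorder traversal: [22, 1, 25, 27, 29, 26, 34, 30]


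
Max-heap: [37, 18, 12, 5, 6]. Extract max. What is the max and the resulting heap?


Max = 37
Replace root with last, heapify down
Resulting heap: [18, 6, 12, 5]


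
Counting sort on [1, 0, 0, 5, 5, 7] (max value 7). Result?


Count array: [2, 1, 0, 0, 0, 2, 0, 1]
Reconstruct: [0, 0, 1, 5, 5, 7]


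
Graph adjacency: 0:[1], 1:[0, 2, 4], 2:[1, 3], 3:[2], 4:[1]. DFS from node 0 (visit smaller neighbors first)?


DFS stack-based: start with [0]
Visit order: [0, 1, 2, 3, 4]


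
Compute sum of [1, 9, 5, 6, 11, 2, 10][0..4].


Prefix sums: [0, 1, 10, 15, 21, 32, 34, 44]
Sum[0..4] = prefix[5] - prefix[0] = 32 - 0 = 32


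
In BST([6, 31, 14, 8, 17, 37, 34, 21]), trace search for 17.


BST root = 6
Search for 17: compare at each node
Path: [6, 31, 14, 17]


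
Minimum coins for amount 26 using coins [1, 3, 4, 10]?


dp[0]=0; dp[i]=1+min(dp[i-c] for c in coins)
...dp[21]=3, dp[22]=4, dp[23]=3, dp[24]=3, dp[25]=4, dp[26]=4
Minimum coins for 26 = 4


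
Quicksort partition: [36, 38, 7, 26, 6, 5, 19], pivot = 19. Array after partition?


Elements <= 19 go left of pivot.
Result: [7, 6, 5, 19, 38, 36, 26], pivot at index 3


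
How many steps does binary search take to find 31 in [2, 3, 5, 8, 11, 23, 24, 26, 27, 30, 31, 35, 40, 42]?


Search for 31:
[0,13] mid=6 arr[6]=24
[7,13] mid=10 arr[10]=31
Total: 2 comparisons


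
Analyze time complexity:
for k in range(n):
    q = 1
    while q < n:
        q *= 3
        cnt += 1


Per nesting level: O(n) * O(log n) = O(n log n)
Complexity: O(n log n)


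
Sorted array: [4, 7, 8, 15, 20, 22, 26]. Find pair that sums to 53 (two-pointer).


Two pointers: lo=0, hi=6
No pair sums to 53


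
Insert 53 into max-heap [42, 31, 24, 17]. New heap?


Append 53: [42, 31, 24, 17, 53]
Bubble up: swap idx 4(53) with idx 1(31); swap idx 1(53) with idx 0(42)
Result: [53, 42, 24, 17, 31]


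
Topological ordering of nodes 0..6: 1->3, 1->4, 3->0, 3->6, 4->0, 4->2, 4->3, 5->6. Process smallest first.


Kahn's algorithm, process smallest node first
Order: [1, 4, 2, 3, 0, 5, 6]


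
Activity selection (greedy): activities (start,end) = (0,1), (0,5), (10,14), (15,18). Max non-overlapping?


Greedy: pick earliest-ending, then skip overlaps.
Selected (3 activities): [(0, 1), (10, 14), (15, 18)]


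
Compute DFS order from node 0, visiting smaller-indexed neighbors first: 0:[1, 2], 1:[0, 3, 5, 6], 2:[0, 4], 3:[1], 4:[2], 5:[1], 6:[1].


DFS stack-based: start with [0]
Visit order: [0, 1, 3, 5, 6, 2, 4]


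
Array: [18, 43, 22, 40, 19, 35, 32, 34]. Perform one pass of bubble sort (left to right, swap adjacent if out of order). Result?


After one pass: [18, 22, 40, 19, 35, 32, 34, 43]


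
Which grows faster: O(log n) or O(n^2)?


logarithmic grows slower than quadratic
O(log n) is asymptotically smaller; O(n^2) grows faster


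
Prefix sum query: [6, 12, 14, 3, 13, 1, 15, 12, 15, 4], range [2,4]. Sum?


Prefix sums: [0, 6, 18, 32, 35, 48, 49, 64, 76, 91, 95]
Sum[2..4] = prefix[5] - prefix[2] = 48 - 18 = 30


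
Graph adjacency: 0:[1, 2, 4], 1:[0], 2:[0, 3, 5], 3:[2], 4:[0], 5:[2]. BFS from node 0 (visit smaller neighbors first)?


BFS queue: start with [0]
Visit order: [0, 1, 2, 4, 3, 5]


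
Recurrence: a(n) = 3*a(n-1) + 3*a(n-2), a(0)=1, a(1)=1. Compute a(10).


Build bottom-up:
...a(8)=16686, a(9)=63261, a(10)=3*63261+3*16686=239841


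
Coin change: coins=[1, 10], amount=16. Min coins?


dp[0]=0; dp[i]=1+min(dp[i-c] for c in coins)
...dp[11]=2, dp[12]=3, dp[13]=4, dp[14]=5, dp[15]=6, dp[16]=7
Minimum coins for 16 = 7


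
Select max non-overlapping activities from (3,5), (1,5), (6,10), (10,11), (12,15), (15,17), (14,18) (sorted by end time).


Greedy: pick earliest-ending, then skip overlaps.
Selected (5 activities): [(3, 5), (6, 10), (10, 11), (12, 15), (15, 17)]


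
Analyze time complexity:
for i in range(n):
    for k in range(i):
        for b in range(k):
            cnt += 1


Per nesting level: O(n) * O(n) [triangular over i] * O(n) [triangular over k] = O(n^3)
Complexity: O(n^3)


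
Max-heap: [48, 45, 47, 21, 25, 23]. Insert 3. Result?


Append 3: [48, 45, 47, 21, 25, 23, 3]
Bubble up: no swaps needed
Result: [48, 45, 47, 21, 25, 23, 3]


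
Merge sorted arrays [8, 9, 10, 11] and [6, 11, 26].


Compare heads, take smaller each step.
Merged: [6, 8, 9, 10, 11, 11, 26]


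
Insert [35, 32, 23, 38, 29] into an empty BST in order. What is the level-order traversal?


Root = 35; build tree by BST insertion.
Level-Order traversal: [35, 32, 38, 23, 29]


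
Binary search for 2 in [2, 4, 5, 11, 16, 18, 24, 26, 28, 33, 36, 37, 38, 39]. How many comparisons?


Search for 2:
[0,13] mid=6 arr[6]=24
[0,5] mid=2 arr[2]=5
[0,1] mid=0 arr[0]=2
Total: 3 comparisons


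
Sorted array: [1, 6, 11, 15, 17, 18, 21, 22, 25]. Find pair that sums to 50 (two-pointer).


Two pointers: lo=0, hi=8
No pair sums to 50


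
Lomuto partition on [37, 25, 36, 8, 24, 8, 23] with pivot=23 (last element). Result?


Elements <= 23 go left of pivot.
Result: [8, 8, 23, 37, 24, 25, 36], pivot at index 2


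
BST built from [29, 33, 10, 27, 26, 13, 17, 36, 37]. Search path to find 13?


BST root = 29
Search for 13: compare at each node
Path: [29, 10, 27, 26, 13]


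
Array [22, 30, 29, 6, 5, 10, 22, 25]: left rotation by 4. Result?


Left rotate by 4: [5, 10, 22, 25, 22, 30, 29, 6]


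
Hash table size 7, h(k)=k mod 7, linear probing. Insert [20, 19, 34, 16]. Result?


Insertions: 20->slot 6; 19->slot 5; 34->slot 0; 16->slot 2
Table: [34, None, 16, None, None, 19, 20]


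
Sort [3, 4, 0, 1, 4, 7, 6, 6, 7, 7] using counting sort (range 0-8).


Count array: [1, 1, 0, 1, 2, 0, 2, 3, 0]
Reconstruct: [0, 1, 3, 4, 4, 6, 6, 7, 7, 7]


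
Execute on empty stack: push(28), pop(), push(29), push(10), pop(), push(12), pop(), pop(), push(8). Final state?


push(28) -> [28]
pop() returns 28 -> []
push(29) -> [29]
push(10) -> [29, 10]
pop() returns 10 -> [29]
push(12) -> [29, 12]
pop() returns 12 -> [29]
pop() returns 29 -> []
push(8) -> [8]
Final stack (bottom to top): [8]


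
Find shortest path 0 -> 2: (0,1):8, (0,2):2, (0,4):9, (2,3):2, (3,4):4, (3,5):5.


Dijkstra from 0:
Distances: {0: 0, 1: 8, 2: 2, 3: 4, 4: 8, 5: 9}
Shortest distance to 2 = 2, path = [0, 2]


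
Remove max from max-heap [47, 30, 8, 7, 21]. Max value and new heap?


Max = 47
Replace root with last, heapify down
Resulting heap: [30, 21, 8, 7]


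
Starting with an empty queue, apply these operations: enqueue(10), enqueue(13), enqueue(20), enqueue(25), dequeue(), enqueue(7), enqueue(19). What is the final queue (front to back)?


enqueue(10) -> [10]
enqueue(13) -> [10, 13]
enqueue(20) -> [10, 13, 20]
enqueue(25) -> [10, 13, 20, 25]
dequeue() returns 10 -> [13, 20, 25]
enqueue(7) -> [13, 20, 25, 7]
enqueue(19) -> [13, 20, 25, 7, 19]
Final queue (front to back): [13, 20, 25, 7, 19]


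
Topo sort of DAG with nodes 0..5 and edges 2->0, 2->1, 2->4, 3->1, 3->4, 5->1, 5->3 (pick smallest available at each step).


Kahn's algorithm, process smallest node first
Order: [2, 0, 5, 3, 1, 4]


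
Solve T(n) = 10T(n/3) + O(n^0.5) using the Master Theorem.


a=10, b=3, c=0.5. log_3(10)=2.096 > c=0.5. Case 1: O(n^log_b(a)) = O(n^2.096)
Complexity: O(n^2.096)


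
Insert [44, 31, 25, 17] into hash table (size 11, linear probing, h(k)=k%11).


Insertions: 44->slot 0; 31->slot 9; 25->slot 3; 17->slot 6
Table: [44, None, None, 25, None, None, 17, None, None, 31, None]


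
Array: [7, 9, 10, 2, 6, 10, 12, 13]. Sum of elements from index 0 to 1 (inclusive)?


Prefix sums: [0, 7, 16, 26, 28, 34, 44, 56, 69]
Sum[0..1] = prefix[2] - prefix[0] = 16 - 0 = 16


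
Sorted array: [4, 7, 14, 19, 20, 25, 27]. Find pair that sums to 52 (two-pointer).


Two pointers: lo=0, hi=6
Found pair: (25, 27) summing to 52


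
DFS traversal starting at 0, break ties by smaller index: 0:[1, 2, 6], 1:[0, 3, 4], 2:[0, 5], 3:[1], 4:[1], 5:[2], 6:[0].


DFS stack-based: start with [0]
Visit order: [0, 1, 3, 4, 2, 5, 6]


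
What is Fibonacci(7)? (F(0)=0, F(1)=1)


F(n)=F(n-1)+F(n-2)
...F(5)=5, F(6)=8, F(7)=13


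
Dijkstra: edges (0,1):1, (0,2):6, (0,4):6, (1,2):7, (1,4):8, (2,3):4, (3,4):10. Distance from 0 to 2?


Dijkstra from 0:
Distances: {0: 0, 1: 1, 2: 6, 3: 10, 4: 6}
Shortest distance to 2 = 6, path = [0, 2]


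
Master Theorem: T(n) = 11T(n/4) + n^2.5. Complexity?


a=11, b=4, c=2.5. log_4(11)=1.730 < c=2.5. Case 3: O(n^c) = O(n^2.500)
Complexity: O(n^2.500)


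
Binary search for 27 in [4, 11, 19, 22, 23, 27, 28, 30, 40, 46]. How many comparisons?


Search for 27:
[0,9] mid=4 arr[4]=23
[5,9] mid=7 arr[7]=30
[5,6] mid=5 arr[5]=27
Total: 3 comparisons


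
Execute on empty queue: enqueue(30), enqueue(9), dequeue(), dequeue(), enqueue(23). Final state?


enqueue(30) -> [30]
enqueue(9) -> [30, 9]
dequeue() returns 30 -> [9]
dequeue() returns 9 -> []
enqueue(23) -> [23]
Final queue (front to back): [23]


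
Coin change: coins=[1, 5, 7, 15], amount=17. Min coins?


dp[0]=0; dp[i]=1+min(dp[i-c] for c in coins)
...dp[12]=2, dp[13]=3, dp[14]=2, dp[15]=1, dp[16]=2, dp[17]=3
Minimum coins for 17 = 3


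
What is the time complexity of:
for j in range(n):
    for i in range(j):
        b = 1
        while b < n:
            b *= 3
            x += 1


Per nesting level: O(n) * O(n) [triangular over j] * O(log n) = O(n^2 log n)
Complexity: O(n^2 log n)


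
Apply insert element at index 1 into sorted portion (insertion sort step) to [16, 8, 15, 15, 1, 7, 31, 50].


After one pass: [8, 16, 15, 15, 1, 7, 31, 50]


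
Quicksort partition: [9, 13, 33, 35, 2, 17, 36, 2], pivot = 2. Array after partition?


Elements <= 2 go left of pivot.
Result: [2, 2, 33, 35, 9, 17, 36, 13], pivot at index 1


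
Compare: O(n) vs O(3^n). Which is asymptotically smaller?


linear grows slower than exponential (base 3)
O(n) is asymptotically smaller; O(3^n) grows faster


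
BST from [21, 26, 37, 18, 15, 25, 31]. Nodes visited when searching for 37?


BST root = 21
Search for 37: compare at each node
Path: [21, 26, 37]


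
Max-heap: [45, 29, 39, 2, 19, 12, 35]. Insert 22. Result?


Append 22: [45, 29, 39, 2, 19, 12, 35, 22]
Bubble up: swap idx 7(22) with idx 3(2)
Result: [45, 29, 39, 22, 19, 12, 35, 2]


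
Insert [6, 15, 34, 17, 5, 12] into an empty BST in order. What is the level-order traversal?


Root = 6; build tree by BST insertion.
Level-Order traversal: [6, 5, 15, 12, 34, 17]


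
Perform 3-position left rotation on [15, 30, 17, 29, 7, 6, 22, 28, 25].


Left rotate by 3: [29, 7, 6, 22, 28, 25, 15, 30, 17]


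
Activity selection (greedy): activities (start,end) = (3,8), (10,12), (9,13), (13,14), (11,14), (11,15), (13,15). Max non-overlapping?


Greedy: pick earliest-ending, then skip overlaps.
Selected (3 activities): [(3, 8), (10, 12), (13, 14)]


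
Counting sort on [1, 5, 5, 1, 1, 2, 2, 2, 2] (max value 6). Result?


Count array: [0, 3, 4, 0, 0, 2, 0]
Reconstruct: [1, 1, 1, 2, 2, 2, 2, 5, 5]


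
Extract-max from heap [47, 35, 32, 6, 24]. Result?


Max = 47
Replace root with last, heapify down
Resulting heap: [35, 24, 32, 6]


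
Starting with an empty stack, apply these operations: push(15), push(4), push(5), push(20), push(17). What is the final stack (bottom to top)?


push(15) -> [15]
push(4) -> [15, 4]
push(5) -> [15, 4, 5]
push(20) -> [15, 4, 5, 20]
push(17) -> [15, 4, 5, 20, 17]
Final stack (bottom to top): [15, 4, 5, 20, 17]


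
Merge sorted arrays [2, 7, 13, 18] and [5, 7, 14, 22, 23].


Compare heads, take smaller each step.
Merged: [2, 5, 7, 7, 13, 14, 18, 22, 23]


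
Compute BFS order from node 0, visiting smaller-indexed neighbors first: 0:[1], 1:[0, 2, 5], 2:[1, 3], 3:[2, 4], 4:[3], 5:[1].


BFS queue: start with [0]
Visit order: [0, 1, 2, 5, 3, 4]


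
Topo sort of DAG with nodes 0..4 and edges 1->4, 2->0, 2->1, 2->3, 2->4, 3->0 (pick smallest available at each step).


Kahn's algorithm, process smallest node first
Order: [2, 1, 3, 0, 4]


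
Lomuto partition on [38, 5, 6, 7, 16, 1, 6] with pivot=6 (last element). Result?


Elements <= 6 go left of pivot.
Result: [5, 6, 1, 6, 16, 38, 7], pivot at index 3


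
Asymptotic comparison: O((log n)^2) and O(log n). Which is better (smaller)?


logarithmic grows slower than polylogarithmic
O(log n) is asymptotically smaller; O((log n)^2) grows faster


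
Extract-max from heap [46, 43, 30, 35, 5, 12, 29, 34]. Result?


Max = 46
Replace root with last, heapify down
Resulting heap: [43, 35, 30, 34, 5, 12, 29]


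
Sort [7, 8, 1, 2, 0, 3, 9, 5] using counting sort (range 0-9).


Count array: [1, 1, 1, 1, 0, 1, 0, 1, 1, 1]
Reconstruct: [0, 1, 2, 3, 5, 7, 8, 9]


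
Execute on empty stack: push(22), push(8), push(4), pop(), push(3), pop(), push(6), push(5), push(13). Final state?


push(22) -> [22]
push(8) -> [22, 8]
push(4) -> [22, 8, 4]
pop() returns 4 -> [22, 8]
push(3) -> [22, 8, 3]
pop() returns 3 -> [22, 8]
push(6) -> [22, 8, 6]
push(5) -> [22, 8, 6, 5]
push(13) -> [22, 8, 6, 5, 13]
Final stack (bottom to top): [22, 8, 6, 5, 13]


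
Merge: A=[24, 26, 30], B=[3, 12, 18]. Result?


Compare heads, take smaller each step.
Merged: [3, 12, 18, 24, 26, 30]


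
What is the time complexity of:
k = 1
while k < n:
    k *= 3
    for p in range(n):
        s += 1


Per nesting level: O(log n) * O(n) = O(n log n)
Complexity: O(n log n)


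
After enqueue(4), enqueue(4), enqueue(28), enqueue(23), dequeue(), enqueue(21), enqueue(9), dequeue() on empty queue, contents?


enqueue(4) -> [4]
enqueue(4) -> [4, 4]
enqueue(28) -> [4, 4, 28]
enqueue(23) -> [4, 4, 28, 23]
dequeue() returns 4 -> [4, 28, 23]
enqueue(21) -> [4, 28, 23, 21]
enqueue(9) -> [4, 28, 23, 21, 9]
dequeue() returns 4 -> [28, 23, 21, 9]
Final queue (front to back): [28, 23, 21, 9]


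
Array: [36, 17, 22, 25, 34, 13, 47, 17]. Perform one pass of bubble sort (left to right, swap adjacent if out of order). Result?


After one pass: [17, 22, 25, 34, 13, 36, 17, 47]


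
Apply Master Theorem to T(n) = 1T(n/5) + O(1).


a=1, b=5, c=0. log_5(1)=0 = c=0. Case 2: O(n^c log n) = O(log n)
Complexity: O(log n)


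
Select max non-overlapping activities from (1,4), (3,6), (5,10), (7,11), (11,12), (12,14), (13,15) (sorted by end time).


Greedy: pick earliest-ending, then skip overlaps.
Selected (4 activities): [(1, 4), (5, 10), (11, 12), (12, 14)]


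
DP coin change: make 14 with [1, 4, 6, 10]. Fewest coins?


dp[0]=0; dp[i]=1+min(dp[i-c] for c in coins)
...dp[9]=3, dp[10]=1, dp[11]=2, dp[12]=2, dp[13]=3, dp[14]=2
Minimum coins for 14 = 2


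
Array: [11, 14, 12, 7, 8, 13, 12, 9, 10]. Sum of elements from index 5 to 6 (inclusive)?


Prefix sums: [0, 11, 25, 37, 44, 52, 65, 77, 86, 96]
Sum[5..6] = prefix[7] - prefix[5] = 77 - 52 = 25


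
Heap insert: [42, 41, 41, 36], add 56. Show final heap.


Append 56: [42, 41, 41, 36, 56]
Bubble up: swap idx 4(56) with idx 1(41); swap idx 1(56) with idx 0(42)
Result: [56, 42, 41, 36, 41]


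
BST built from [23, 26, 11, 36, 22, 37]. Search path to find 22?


BST root = 23
Search for 22: compare at each node
Path: [23, 11, 22]


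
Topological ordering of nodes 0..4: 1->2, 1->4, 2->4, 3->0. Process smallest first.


Kahn's algorithm, process smallest node first
Order: [1, 2, 3, 0, 4]


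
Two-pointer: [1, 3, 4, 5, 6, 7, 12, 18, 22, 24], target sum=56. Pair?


Two pointers: lo=0, hi=9
No pair sums to 56


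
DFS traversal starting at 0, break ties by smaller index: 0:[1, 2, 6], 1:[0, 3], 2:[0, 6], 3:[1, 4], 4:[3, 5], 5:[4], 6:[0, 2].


DFS stack-based: start with [0]
Visit order: [0, 1, 3, 4, 5, 2, 6]


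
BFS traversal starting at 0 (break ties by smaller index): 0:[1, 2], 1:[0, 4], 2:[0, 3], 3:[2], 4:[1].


BFS queue: start with [0]
Visit order: [0, 1, 2, 4, 3]


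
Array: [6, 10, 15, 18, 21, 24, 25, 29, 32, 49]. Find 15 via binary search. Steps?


Search for 15:
[0,9] mid=4 arr[4]=21
[0,3] mid=1 arr[1]=10
[2,3] mid=2 arr[2]=15
Total: 3 comparisons


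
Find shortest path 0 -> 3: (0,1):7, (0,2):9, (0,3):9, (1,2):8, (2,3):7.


Dijkstra from 0:
Distances: {0: 0, 1: 7, 2: 9, 3: 9}
Shortest distance to 3 = 9, path = [0, 3]


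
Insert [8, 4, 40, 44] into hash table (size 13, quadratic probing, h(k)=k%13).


Insertions: 8->slot 8; 4->slot 4; 40->slot 1; 44->slot 5
Table: [None, 40, None, None, 4, 44, None, None, 8, None, None, None, None]


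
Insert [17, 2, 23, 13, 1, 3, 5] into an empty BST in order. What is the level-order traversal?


Root = 17; build tree by BST insertion.
Level-Order traversal: [17, 2, 23, 1, 13, 3, 5]


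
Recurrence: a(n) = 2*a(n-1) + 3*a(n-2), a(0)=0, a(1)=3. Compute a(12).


Build bottom-up:
...a(10)=44286, a(11)=132861, a(12)=2*132861+3*44286=398580


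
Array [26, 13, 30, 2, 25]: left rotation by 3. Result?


Left rotate by 3: [2, 25, 26, 13, 30]


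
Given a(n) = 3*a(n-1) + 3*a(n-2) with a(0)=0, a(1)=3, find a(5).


Build bottom-up:
...a(3)=36, a(4)=135, a(5)=3*135+3*36=513


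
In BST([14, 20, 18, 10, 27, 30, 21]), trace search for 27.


BST root = 14
Search for 27: compare at each node
Path: [14, 20, 27]


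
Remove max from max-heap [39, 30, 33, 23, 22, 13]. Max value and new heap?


Max = 39
Replace root with last, heapify down
Resulting heap: [33, 30, 13, 23, 22]


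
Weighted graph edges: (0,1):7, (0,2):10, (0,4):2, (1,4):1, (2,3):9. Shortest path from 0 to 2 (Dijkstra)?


Dijkstra from 0:
Distances: {0: 0, 1: 3, 2: 10, 3: 19, 4: 2}
Shortest distance to 2 = 10, path = [0, 2]


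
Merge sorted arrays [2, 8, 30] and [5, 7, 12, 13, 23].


Compare heads, take smaller each step.
Merged: [2, 5, 7, 8, 12, 13, 23, 30]


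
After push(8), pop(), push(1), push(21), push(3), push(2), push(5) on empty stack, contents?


push(8) -> [8]
pop() returns 8 -> []
push(1) -> [1]
push(21) -> [1, 21]
push(3) -> [1, 21, 3]
push(2) -> [1, 21, 3, 2]
push(5) -> [1, 21, 3, 2, 5]
Final stack (bottom to top): [1, 21, 3, 2, 5]


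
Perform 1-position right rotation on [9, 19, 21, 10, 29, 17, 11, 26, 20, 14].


Right rotate by 1: [14, 9, 19, 21, 10, 29, 17, 11, 26, 20]


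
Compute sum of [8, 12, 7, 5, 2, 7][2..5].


Prefix sums: [0, 8, 20, 27, 32, 34, 41]
Sum[2..5] = prefix[6] - prefix[2] = 41 - 20 = 21


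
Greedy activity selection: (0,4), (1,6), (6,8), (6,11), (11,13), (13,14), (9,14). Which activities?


Greedy: pick earliest-ending, then skip overlaps.
Selected (4 activities): [(0, 4), (6, 8), (11, 13), (13, 14)]


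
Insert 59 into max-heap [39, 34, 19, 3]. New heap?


Append 59: [39, 34, 19, 3, 59]
Bubble up: swap idx 4(59) with idx 1(34); swap idx 1(59) with idx 0(39)
Result: [59, 39, 19, 3, 34]


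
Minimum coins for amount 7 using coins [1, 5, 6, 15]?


dp[0]=0; dp[i]=1+min(dp[i-c] for c in coins)
...dp[2]=2, dp[3]=3, dp[4]=4, dp[5]=1, dp[6]=1, dp[7]=2
Minimum coins for 7 = 2


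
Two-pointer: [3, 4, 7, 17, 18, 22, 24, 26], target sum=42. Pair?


Two pointers: lo=0, hi=7
Found pair: (18, 24) summing to 42


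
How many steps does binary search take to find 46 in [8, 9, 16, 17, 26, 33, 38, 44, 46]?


Search for 46:
[0,8] mid=4 arr[4]=26
[5,8] mid=6 arr[6]=38
[7,8] mid=7 arr[7]=44
[8,8] mid=8 arr[8]=46
Total: 4 comparisons


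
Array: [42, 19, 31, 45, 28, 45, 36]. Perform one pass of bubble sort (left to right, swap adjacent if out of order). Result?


After one pass: [19, 31, 42, 28, 45, 36, 45]


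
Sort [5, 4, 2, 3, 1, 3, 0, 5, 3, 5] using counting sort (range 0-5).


Count array: [1, 1, 1, 3, 1, 3]
Reconstruct: [0, 1, 2, 3, 3, 3, 4, 5, 5, 5]


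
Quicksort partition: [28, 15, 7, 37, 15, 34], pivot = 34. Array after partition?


Elements <= 34 go left of pivot.
Result: [28, 15, 7, 15, 34, 37], pivot at index 4


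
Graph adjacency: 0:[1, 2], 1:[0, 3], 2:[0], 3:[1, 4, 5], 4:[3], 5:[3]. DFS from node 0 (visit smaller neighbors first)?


DFS stack-based: start with [0]
Visit order: [0, 1, 3, 4, 5, 2]


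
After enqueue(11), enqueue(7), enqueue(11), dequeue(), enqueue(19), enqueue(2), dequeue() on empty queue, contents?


enqueue(11) -> [11]
enqueue(7) -> [11, 7]
enqueue(11) -> [11, 7, 11]
dequeue() returns 11 -> [7, 11]
enqueue(19) -> [7, 11, 19]
enqueue(2) -> [7, 11, 19, 2]
dequeue() returns 7 -> [11, 19, 2]
Final queue (front to back): [11, 19, 2]


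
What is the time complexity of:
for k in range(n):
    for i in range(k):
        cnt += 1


Per nesting level: O(n) * O(n) [triangular over k] = O(n^2)
Complexity: O(n^2)


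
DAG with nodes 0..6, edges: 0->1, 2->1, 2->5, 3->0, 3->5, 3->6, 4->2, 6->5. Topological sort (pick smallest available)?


Kahn's algorithm, process smallest node first
Order: [3, 0, 4, 2, 1, 6, 5]


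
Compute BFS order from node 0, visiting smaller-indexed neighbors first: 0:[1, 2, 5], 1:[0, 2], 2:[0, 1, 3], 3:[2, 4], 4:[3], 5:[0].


BFS queue: start with [0]
Visit order: [0, 1, 2, 5, 3, 4]


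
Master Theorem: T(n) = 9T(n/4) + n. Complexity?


a=9, b=4, c=1. log_4(9)=1.585 > c=1. Case 1: O(n^log_b(a)) = O(n^1.585)
Complexity: O(n^1.585)


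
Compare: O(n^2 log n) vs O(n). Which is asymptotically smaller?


linear grows slower than n^2 log n
O(n) is asymptotically smaller; O(n^2 log n) grows faster


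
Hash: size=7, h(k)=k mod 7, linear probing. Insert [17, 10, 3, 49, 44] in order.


Insertions: 17->slot 3; 10->slot 4; 3->slot 5; 49->slot 0; 44->slot 2
Table: [49, None, 44, 17, 10, 3, None]


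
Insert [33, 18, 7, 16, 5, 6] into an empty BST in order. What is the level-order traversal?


Root = 33; build tree by BST insertion.
Level-Order traversal: [33, 18, 7, 5, 16, 6]


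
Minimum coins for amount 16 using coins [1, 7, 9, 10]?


dp[0]=0; dp[i]=1+min(dp[i-c] for c in coins)
...dp[11]=2, dp[12]=3, dp[13]=4, dp[14]=2, dp[15]=3, dp[16]=2
Minimum coins for 16 = 2


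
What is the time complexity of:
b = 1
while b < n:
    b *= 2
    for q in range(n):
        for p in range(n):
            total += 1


Per nesting level: O(log n) * O(n) * O(n) = O(n^2 log n)
Complexity: O(n^2 log n)
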